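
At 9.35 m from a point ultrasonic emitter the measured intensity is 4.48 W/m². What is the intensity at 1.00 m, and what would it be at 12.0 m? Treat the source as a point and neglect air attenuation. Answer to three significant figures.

Intensity scales as (d₁/d₂)², so
At 1.00 m: (9.35/1.00)² = 87.42, so 4.48 × 87.42 = 391.6 W/m²
At 12.0 m: 391.6 × (1.00/12.0)² = 391.6 × 0.006944 = 2.719 W/m².

392 W/m²; 2.72 W/m²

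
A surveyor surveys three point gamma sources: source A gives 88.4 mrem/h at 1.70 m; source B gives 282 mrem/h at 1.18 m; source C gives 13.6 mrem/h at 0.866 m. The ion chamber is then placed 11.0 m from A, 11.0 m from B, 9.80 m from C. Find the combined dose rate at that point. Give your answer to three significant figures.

5.46 mrem/h

By superposition, sum each source's inverse-square contribution:
A: 88.4 × (1.70/11.0)² = 2.111 mrem/h
B: 282 × (1.18/11.0)² = 3.245 mrem/h
C: 13.6 × (0.866/9.80)² = 0.1062 mrem/h
Total = 2.111 + 3.245 + 0.1062 = 5.462 mrem/h.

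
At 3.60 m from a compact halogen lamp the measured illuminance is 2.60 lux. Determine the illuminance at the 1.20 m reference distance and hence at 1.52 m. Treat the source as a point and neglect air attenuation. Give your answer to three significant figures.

23.4 lux; 14.6 lux

Applying the 1/r² law,
At 1.20 m: 2.60 × (3.60/1.20)² = 2.60 × 9.000 = 23.40 lux
At 1.52 m: 23.40 × (1.20/1.52)² = 23.40 × 0.6233 = 14.59 lux.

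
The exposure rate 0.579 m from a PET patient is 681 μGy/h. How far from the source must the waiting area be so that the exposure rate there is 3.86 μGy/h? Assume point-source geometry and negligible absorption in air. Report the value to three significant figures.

7.69 m

Since intensity falls as 1/r², d₂ = d₁·√(I₁/I₂).
I₁/I₂ = 681/3.86 = 176.4, so d₂ = 0.579 × √176.4 = 7.690 m.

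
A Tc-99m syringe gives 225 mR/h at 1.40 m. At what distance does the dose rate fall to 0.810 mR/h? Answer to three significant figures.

23.3 m

By the inverse-square law, d₂ = d₁·√(I₁/I₂).
I₁/I₂ = 225/0.810 = 277.8, so d₂ = 1.40 × √277.8 = 23.33 m.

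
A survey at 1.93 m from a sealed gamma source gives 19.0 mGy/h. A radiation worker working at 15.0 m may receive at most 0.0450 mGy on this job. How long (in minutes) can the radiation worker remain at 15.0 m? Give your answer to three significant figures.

8.58 min

Intensity scales as (d₁/d₂)², so rate at 15.0 m:
19.0 × (1.93/15.0)² = 19.0 × 0.01656 = 0.3146 mGy/h.
Stay time = 0.0450 mGy ÷ 0.3146 mGy/h = 0.1430 h = 8.580 min.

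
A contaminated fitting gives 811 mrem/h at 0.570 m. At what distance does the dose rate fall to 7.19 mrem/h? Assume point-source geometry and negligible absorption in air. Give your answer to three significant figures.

6.05 m

Applying the 1/r² law, d₂ = d₁·√(I₁/I₂).
I₁/I₂ = 811/7.19 = 112.8, so d₂ = 0.570 × √112.8 = 6.054 m.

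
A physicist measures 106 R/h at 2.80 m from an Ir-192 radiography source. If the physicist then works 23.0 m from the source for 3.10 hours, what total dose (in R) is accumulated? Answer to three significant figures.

Applying the 1/r² law, rate at 23.0 m:
(2.80/23.0)² = 0.01482, so 106 × 0.01482 = 1.571 R/h.
Dose = rate × time = 1.571 R/h × 3.100 h = 4.870 R.

4.87 R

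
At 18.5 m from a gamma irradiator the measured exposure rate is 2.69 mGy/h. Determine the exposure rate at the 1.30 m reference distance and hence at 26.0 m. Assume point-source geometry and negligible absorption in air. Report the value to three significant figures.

545 mGy/h; 1.36 mGy/h

Applying the 1/r² law,
At 1.30 m: (18.5/1.30)² = 202.5, so 2.69 × 202.5 = 544.7 mGy/h
At 26.0 m: (1.30/26.0)² = 0.002500, so 544.7 × 0.002500 = 1.362 mGy/h.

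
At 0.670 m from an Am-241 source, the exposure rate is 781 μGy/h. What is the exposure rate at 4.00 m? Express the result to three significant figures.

21.9 μGy/h

Since intensity falls as 1/r², the rate at 4.00 m is
(0.670/4.00)² = 0.02806, so 781 × 0.02806 = 21.91 μGy/h.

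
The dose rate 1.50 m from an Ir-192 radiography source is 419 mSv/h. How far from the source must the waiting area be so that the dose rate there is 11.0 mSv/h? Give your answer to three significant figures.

9.26 m

Applying the 1/r² law, d₂ = d₁·√(I₁/I₂).
I₁/I₂ = 419/11.0 = 38.09, so d₂ = 1.50 × √38.09 = 9.258 m.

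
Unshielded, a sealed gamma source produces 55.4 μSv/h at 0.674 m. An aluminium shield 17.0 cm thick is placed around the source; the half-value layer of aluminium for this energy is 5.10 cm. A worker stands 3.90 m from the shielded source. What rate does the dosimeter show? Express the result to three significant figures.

0.164 μSv/h

Distance alone: (0.674/3.90)² = 0.02987, so 55.4 × 0.02987 = 1.655 μSv/h.
Shield: 17.0/5.10 = 3.333 half-value layers → attenuation 2^(−3.333) = 0.09924.
Combined: 1.655 × 0.09924 = 0.1642 μSv/h.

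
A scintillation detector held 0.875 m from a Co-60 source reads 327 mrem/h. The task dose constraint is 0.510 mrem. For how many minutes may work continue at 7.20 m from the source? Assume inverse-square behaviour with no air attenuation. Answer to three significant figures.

Applying the 1/r² law, rate at 7.20 m:
327 × (0.875/7.20)² = 327 × 0.01477 = 4.830 mrem/h.
Stay time = 0.510 mrem ÷ 4.830 mrem/h = 0.1056 h = 6.336 min.

6.34 min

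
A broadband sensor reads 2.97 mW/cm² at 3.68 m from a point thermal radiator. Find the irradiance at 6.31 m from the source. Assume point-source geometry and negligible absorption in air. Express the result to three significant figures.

1.01 mW/cm²

Using I₁d₁² = I₂d₂², the rate at 6.31 m is
(3.68/6.31)² = 0.3401, so 2.97 × 0.3401 = 1.010 mW/cm².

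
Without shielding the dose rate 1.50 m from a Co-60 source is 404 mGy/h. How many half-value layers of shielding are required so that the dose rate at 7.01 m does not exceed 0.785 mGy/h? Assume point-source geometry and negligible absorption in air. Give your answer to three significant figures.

4.56 half-value layers

At 7.01 m, distance alone gives 404 × (1.50/7.01)² = 404 × 0.04579 = 18.50 mGy/h.
Further attenuation needed: 18.50/0.785 = 23.57.
n = log₂(23.57) = 4.559 half-value layers.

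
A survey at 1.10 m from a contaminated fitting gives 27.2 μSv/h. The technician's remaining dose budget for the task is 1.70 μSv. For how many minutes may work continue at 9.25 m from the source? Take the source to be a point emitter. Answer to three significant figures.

265 min

By the inverse-square law, rate at 9.25 m:
(1.10/9.25)² = 0.01414, so 27.2 × 0.01414 = 0.3846 μSv/h.
Stay time = 1.70 μSv ÷ 0.3846 μSv/h = 4.420 h = 265.2 min.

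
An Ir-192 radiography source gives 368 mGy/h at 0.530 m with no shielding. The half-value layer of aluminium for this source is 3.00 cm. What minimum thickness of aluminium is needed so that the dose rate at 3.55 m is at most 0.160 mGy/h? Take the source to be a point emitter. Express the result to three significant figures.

17.0 cm

At 3.55 m, distance alone gives (0.530/3.55)² = 0.02229, so 368 × 0.02229 = 8.203 mGy/h.
Further attenuation needed: 8.203/0.160 = 51.27.
n = log₂(51.27) = 5.680 half-value layers.
Thickness = 5.680 × 3.00 cm = 17.04 cm.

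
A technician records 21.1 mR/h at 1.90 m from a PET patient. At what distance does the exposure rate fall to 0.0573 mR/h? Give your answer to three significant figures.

36.5 m

Intensity scales as (d₁/d₂)², so d₂ = d₁·√(I₁/I₂).
I₁/I₂ = 21.1/0.0573 = 368.2, so d₂ = 1.90 × √368.2 = 36.46 m.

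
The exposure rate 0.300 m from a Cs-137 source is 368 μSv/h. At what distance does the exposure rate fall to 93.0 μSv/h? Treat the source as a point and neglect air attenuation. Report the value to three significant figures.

Applying the 1/r² law, d₂ = d₁·√(I₁/I₂).
I₁/I₂ = 368/93.0 = 3.957, so d₂ = 0.300 × √3.957 = 0.5968 m.

0.597 m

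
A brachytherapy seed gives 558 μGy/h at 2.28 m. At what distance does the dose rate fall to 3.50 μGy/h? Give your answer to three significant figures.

28.8 m

Using I₁d₁² = I₂d₂², d₂ = d₁·√(I₁/I₂).
I₁/I₂ = 558/3.50 = 159.4, so d₂ = 2.28 × √159.4 = 28.79 m.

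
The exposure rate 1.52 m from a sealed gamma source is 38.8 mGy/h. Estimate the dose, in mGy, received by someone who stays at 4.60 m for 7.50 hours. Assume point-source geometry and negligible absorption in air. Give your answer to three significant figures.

By the inverse-square law, rate at 4.60 m:
38.8 × (1.52/4.60)² = 38.8 × 0.1092 = 4.237 mGy/h.
Dose = rate × time = 4.237 mGy/h × 7.500 h = 31.78 mGy.

31.8 mGy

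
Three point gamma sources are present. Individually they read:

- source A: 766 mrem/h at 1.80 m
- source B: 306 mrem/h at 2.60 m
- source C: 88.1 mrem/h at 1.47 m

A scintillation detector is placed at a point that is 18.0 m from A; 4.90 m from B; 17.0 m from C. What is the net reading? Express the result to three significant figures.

94.5 mrem/h

By superposition, sum each source's inverse-square contribution:
A: 766 × (1.80/18.0)² = 7.660 mrem/h
B: 306 × (2.60/4.90)² = 86.15 mrem/h
C: 88.1 × (1.47/17.0)² = 0.6587 mrem/h
Total = 7.660 + 86.15 + 0.6587 = 94.47 mrem/h.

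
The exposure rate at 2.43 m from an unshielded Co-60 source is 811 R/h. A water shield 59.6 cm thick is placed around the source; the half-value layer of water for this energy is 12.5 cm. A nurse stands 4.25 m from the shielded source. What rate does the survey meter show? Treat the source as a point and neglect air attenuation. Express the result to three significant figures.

Distance alone: 811 × (2.43/4.25)² = 811 × 0.3269 = 265.1 R/h.
Shield: 59.6/12.5 = 4.768 half-value layers → attenuation 2^(−4.768) = 0.03670.
Combined: 265.1 × 0.03670 = 9.729 R/h.

9.73 R/h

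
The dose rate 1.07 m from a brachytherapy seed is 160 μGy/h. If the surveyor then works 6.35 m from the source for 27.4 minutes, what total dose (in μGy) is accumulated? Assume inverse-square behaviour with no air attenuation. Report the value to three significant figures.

Since intensity falls as 1/r², rate at 6.35 m:
(1.07/6.35)² = 0.02839, so 160 × 0.02839 = 4.542 μGy/h.
Dose = rate × time = 4.542 μGy/h × 0.4567 h = 2.074 μGy.

2.07 μGy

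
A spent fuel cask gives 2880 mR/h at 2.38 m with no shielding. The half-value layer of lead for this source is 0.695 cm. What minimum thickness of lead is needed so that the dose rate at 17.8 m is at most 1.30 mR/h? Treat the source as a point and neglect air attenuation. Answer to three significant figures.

3.69 cm

At 17.8 m, distance alone gives (2.38/17.8)² = 0.01788, so 2880 × 0.01788 = 51.49 mR/h.
Further attenuation needed: 51.49/1.30 = 39.61.
n = log₂(39.61) = 5.308 half-value layers.
Thickness = 5.308 × 0.695 cm = 3.689 cm.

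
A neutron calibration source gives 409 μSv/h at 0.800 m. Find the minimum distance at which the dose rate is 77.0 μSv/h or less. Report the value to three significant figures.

1.84 m

Intensity scales as (d₁/d₂)², so d₂ = d₁·√(I₁/I₂).
I₁/I₂ = 409/77.0 = 5.312, so d₂ = 0.800 × √5.312 = 1.844 m.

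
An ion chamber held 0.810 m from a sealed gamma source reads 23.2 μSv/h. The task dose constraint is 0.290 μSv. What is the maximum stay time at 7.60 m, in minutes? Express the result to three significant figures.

Applying the 1/r² law, rate at 7.60 m:
23.2 × (0.810/7.60)² = 23.2 × 0.01136 = 0.2636 μSv/h.
Stay time = 0.290 μSv ÷ 0.2636 μSv/h = 1.100 h = 66.00 min.

66.0 min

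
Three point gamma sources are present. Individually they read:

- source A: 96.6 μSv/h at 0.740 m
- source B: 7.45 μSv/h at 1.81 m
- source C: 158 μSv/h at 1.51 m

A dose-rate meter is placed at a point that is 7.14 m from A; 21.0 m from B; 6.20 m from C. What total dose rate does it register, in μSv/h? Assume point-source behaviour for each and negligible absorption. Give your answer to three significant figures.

By superposition, sum each source's inverse-square contribution:
A: 96.6 × (0.740/7.14)² = 1.038 μSv/h
B: 7.45 × (1.81/21.0)² = 0.05534 μSv/h
C: 158 × (1.51/6.20)² = 9.372 μSv/h
Total = 1.038 + 0.05534 + 9.372 = 10.47 μSv/h.

10.5 μSv/h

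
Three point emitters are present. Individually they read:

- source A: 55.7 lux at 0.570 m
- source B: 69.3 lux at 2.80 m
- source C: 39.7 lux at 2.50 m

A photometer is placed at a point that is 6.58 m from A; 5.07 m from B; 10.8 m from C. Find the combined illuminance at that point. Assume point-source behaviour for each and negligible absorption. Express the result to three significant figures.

23.7 lux

Each source contributes Iᵢ·(dᵢ/rᵢ)²; contributions add.
A: 55.7 × (0.570/6.58)² = 0.4180 lux
B: 69.3 × (2.80/5.07)² = 21.14 lux
C: 39.7 × (2.50/10.8)² = 2.127 lux
Total = 0.4180 + 21.14 + 2.127 = 23.68 lux.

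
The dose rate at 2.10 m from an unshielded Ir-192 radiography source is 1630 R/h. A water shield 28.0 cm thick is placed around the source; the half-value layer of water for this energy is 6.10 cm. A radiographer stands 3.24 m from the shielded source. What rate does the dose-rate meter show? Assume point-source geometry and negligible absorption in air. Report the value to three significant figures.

28.4 R/h

Distance alone: 1630 × (2.10/3.24)² = 1630 × 0.4201 = 684.8 R/h.
Shield: 28.0/6.10 = 4.590 half-value layers → attenuation 2^(−4.590) = 0.04152.
Combined: 684.8 × 0.04152 = 28.43 R/h.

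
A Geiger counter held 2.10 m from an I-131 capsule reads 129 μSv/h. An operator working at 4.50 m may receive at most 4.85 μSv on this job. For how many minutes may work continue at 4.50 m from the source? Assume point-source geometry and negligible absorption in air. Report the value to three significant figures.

10.4 min

Since intensity falls as 1/r², rate at 4.50 m:
(2.10/4.50)² = 0.2178, so 129 × 0.2178 = 28.10 μSv/h.
Stay time = 4.85 μSv ÷ 28.10 μSv/h = 0.1726 h = 10.36 min.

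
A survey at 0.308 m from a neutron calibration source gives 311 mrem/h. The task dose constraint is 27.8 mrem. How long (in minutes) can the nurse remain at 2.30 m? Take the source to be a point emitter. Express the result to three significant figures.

Using I₁d₁² = I₂d₂², rate at 2.30 m:
(0.308/2.30)² = 0.01793, so 311 × 0.01793 = 5.576 mrem/h.
Stay time = 27.8 mrem ÷ 5.576 mrem/h = 4.986 h = 299.2 min.

299 min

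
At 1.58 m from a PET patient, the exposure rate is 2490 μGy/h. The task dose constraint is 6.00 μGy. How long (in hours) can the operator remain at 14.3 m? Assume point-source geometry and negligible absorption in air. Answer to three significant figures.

0.197 h

Applying the 1/r² law, rate at 14.3 m:
(1.58/14.3)² = 0.01221, so 2490 × 0.01221 = 30.40 μGy/h.
Stay time = 6.00 μGy ÷ 30.40 μGy/h = 0.1974 h.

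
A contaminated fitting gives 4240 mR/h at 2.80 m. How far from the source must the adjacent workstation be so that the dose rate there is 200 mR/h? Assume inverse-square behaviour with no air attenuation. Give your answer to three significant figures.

12.9 m

Using I₁d₁² = I₂d₂², d₂ = d₁·√(I₁/I₂).
I₁/I₂ = 4240/200 = 21.20, so d₂ = 2.80 × √21.20 = 12.89 m.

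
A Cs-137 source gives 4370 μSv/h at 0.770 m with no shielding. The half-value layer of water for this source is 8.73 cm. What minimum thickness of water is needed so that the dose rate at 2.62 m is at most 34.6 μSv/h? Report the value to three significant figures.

At 2.62 m, distance alone gives (0.770/2.62)² = 0.08637, so 4370 × 0.08637 = 377.4 μSv/h.
Further attenuation needed: 377.4/34.6 = 10.91.
n = log₂(10.91) = 3.448 half-value layers.
Thickness = 3.448 × 8.73 cm = 30.10 cm.

30.1 cm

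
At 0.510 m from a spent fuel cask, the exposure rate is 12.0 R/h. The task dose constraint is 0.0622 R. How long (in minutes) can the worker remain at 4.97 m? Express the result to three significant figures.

29.5 min

Intensity scales as (d₁/d₂)², so rate at 4.97 m:
12.0 × (0.510/4.97)² = 12.0 × 0.01053 = 0.1264 R/h.
Stay time = 0.0622 R ÷ 0.1264 R/h = 0.4921 h = 29.53 min.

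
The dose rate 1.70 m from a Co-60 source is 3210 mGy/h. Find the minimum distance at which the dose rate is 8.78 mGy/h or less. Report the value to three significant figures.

32.5 m

Using I₁d₁² = I₂d₂², d₂ = d₁·√(I₁/I₂).
I₁/I₂ = 3210/8.78 = 365.6, so d₂ = 1.70 × √365.6 = 32.51 m.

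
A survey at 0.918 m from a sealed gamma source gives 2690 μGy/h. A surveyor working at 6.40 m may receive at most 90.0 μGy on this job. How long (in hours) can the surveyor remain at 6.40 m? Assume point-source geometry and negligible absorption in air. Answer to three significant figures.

1.63 h

Using I₁d₁² = I₂d₂², rate at 6.40 m:
2690 × (0.918/6.40)² = 2690 × 0.02057 = 55.33 μGy/h.
Stay time = 90.0 μGy ÷ 55.33 μGy/h = 1.627 h.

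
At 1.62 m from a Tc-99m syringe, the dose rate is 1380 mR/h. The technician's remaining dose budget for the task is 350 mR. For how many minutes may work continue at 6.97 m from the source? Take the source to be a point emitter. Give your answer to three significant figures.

282 min

Using I₁d₁² = I₂d₂², rate at 6.97 m:
(1.62/6.97)² = 0.05402, so 1380 × 0.05402 = 74.55 mR/h.
Stay time = 350 mR ÷ 74.55 mR/h = 4.695 h = 281.7 min.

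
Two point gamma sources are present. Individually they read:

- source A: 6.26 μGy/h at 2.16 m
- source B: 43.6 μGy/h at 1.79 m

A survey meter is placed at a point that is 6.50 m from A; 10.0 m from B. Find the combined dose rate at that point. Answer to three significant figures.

By superposition, sum each source's inverse-square contribution:
A: 6.26 × (2.16/6.50)² = 0.6913 μGy/h
B: 43.6 × (1.79/10.0)² = 1.397 μGy/h
Total = 0.6913 + 1.397 = 2.088 μGy/h.

2.09 μGy/h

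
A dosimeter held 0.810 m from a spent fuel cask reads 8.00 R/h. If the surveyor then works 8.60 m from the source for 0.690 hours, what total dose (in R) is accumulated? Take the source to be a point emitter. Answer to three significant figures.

By the inverse-square law, rate at 8.60 m:
(0.810/8.60)² = 0.008871, so 8.00 × 0.008871 = 0.07097 R/h.
Dose = rate × time = 0.07097 R/h × 0.6900 h = 0.04897 R.

0.0490 R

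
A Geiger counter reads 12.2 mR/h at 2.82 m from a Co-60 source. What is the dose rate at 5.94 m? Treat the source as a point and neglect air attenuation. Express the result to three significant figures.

Since intensity falls as 1/r², the rate at 5.94 m is
12.2 × (2.82/5.94)² = 12.2 × 0.2254 = 2.750 mR/h.

2.75 mR/h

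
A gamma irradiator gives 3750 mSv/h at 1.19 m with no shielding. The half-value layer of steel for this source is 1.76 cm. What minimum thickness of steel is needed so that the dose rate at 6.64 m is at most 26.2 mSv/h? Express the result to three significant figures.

At 6.64 m, distance alone gives (1.19/6.64)² = 0.03212, so 3750 × 0.03212 = 120.5 mSv/h.
Further attenuation needed: 120.5/26.2 = 4.599.
n = log₂(4.599) = 2.201 half-value layers.
Thickness = 2.201 × 1.76 cm = 3.874 cm.

3.87 cm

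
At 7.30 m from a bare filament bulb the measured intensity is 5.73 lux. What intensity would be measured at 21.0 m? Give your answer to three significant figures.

0.692 lux

Since intensity falls as 1/r², scaling from 7.30 m to 21.0 m:
(7.30/21.0)² = 0.1208, so 5.73 × 0.1208 = 0.6922 lux.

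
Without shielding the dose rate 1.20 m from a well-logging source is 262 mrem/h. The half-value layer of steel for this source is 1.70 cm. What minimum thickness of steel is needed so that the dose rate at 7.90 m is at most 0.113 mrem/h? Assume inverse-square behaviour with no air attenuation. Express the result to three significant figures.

9.76 cm

At 7.90 m, distance alone gives (1.20/7.90)² = 0.02307, so 262 × 0.02307 = 6.044 mrem/h.
Further attenuation needed: 6.044/0.113 = 53.49.
n = log₂(53.49) = 5.741 half-value layers.
Thickness = 5.741 × 1.70 cm = 9.760 cm.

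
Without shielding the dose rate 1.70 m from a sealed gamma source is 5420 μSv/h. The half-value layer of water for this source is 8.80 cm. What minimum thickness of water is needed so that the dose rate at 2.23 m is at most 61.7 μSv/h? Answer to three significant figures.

49.9 cm

At 2.23 m, distance alone gives (1.70/2.23)² = 0.5811, so 5420 × 0.5811 = 3150 μSv/h.
Further attenuation needed: 3150/61.7 = 51.05.
n = log₂(51.05) = 5.674 half-value layers.
Thickness = 5.674 × 8.80 cm = 49.93 cm.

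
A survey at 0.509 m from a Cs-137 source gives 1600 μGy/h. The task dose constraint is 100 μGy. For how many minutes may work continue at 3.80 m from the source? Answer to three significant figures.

Applying the 1/r² law, rate at 3.80 m:
1600 × (0.509/3.80)² = 1600 × 0.01794 = 28.70 μGy/h.
Stay time = 100 μGy ÷ 28.70 μGy/h = 3.484 h = 209.0 min.

209 min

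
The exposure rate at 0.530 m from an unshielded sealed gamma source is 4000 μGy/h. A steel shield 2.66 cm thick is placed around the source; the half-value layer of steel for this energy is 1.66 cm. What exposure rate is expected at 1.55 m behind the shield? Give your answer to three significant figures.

Distance alone: 4000 × (0.530/1.55)² = 4000 × 0.1169 = 467.6 μGy/h.
Shield: 2.66/1.66 = 1.602 half-value layers → attenuation 2^(−1.602) = 0.3294.
Combined: 467.6 × 0.3294 = 154.0 μGy/h.

154 μGy/h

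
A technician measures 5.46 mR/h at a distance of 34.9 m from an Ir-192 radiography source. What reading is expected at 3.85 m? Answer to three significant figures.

449 mR/h

Since intensity falls as 1/r², the rate at 3.85 m is
(34.9/3.85)² = 82.17, so 5.46 × 82.17 = 448.6 mR/h.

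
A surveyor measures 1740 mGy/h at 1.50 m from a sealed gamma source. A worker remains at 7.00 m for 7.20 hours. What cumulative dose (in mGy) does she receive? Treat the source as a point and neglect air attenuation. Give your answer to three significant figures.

575 mGy

Since intensity falls as 1/r², rate at 7.00 m:
(1.50/7.00)² = 0.04592, so 1740 × 0.04592 = 79.90 mGy/h.
Dose = rate × time = 79.90 mGy/h × 7.200 h = 575.3 mGy.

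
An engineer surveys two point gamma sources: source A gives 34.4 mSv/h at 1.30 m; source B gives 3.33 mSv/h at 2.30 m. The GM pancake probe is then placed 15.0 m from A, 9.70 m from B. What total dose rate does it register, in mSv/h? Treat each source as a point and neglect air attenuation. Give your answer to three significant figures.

By superposition, sum each source's inverse-square contribution:
A: 34.4 × (1.30/15.0)² = 0.2584 mSv/h
B: 3.33 × (2.30/9.70)² = 0.1872 mSv/h
Total = 0.2584 + 0.1872 = 0.4456 mSv/h.

0.446 mSv/h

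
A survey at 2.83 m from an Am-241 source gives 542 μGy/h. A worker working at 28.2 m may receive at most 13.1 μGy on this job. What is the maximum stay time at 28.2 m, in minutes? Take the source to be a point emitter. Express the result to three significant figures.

144 min

Using I₁d₁² = I₂d₂², rate at 28.2 m:
542 × (2.83/28.2)² = 542 × 0.01007 = 5.458 μGy/h.
Stay time = 13.1 μGy ÷ 5.458 μGy/h = 2.400 h = 144.0 min.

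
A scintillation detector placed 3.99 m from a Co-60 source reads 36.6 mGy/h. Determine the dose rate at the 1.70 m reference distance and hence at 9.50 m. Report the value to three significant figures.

By the inverse-square law,
At 1.70 m: (3.99/1.70)² = 5.509, so 36.6 × 5.509 = 201.6 mGy/h
At 9.50 m: (1.70/9.50)² = 0.03202, so 201.6 × 0.03202 = 6.455 mGy/h.

202 mGy/h; 6.46 mGy/h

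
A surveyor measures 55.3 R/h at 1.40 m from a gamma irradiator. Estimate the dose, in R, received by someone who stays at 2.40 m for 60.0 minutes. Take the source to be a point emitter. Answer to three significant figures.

Intensity scales as (d₁/d₂)², so rate at 2.40 m:
(1.40/2.40)² = 0.3403, so 55.3 × 0.3403 = 18.82 R/h.
Dose = rate × time = 18.82 R/h × 1.000 h = 18.82 R.

18.8 R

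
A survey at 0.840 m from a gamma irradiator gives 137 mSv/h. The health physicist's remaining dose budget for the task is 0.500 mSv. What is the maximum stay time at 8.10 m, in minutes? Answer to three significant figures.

20.4 min

Since intensity falls as 1/r², rate at 8.10 m:
137 × (0.840/8.10)² = 137 × 0.01075 = 1.473 mSv/h.
Stay time = 0.500 mSv ÷ 1.473 mSv/h = 0.3394 h = 20.36 min.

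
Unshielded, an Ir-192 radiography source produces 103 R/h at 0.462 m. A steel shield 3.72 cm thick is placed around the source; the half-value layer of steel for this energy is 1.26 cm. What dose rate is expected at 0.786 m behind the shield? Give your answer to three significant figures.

Distance alone: 103 × (0.462/0.786)² = 103 × 0.3455 = 35.59 R/h.
Shield: 3.72/1.26 = 2.952 half-value layers → attenuation 2^(−2.952) = 0.1292.
Combined: 35.59 × 0.1292 = 4.598 R/h.

4.60 R/h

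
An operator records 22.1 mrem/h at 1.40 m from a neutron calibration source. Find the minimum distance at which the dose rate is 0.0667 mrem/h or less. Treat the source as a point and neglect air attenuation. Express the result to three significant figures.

25.5 m

Applying the 1/r² law, d₂ = d₁·√(I₁/I₂).
I₁/I₂ = 22.1/0.0667 = 331.3, so d₂ = 1.40 × √331.3 = 25.48 m.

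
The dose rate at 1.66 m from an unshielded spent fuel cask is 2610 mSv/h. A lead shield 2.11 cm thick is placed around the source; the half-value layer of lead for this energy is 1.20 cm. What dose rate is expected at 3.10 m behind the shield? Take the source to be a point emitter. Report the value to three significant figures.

221 mSv/h

Distance alone: (1.66/3.10)² = 0.2867, so 2610 × 0.2867 = 748.3 mSv/h.
Shield: 2.11/1.20 = 1.758 half-value layers → attenuation 2^(−1.758) = 0.2957.
Combined: 748.3 × 0.2957 = 221.3 mSv/h.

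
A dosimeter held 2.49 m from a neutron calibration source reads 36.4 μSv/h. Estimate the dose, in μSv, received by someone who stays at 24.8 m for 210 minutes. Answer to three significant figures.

1.28 μSv

Since intensity falls as 1/r², rate at 24.8 m:
36.4 × (2.49/24.8)² = 36.4 × 0.01008 = 0.3669 μSv/h.
Dose = rate × time = 0.3669 μSv/h × 3.500 h = 1.284 μSv.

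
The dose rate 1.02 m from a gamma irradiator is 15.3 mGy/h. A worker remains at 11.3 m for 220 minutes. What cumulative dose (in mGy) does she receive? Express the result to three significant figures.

0.457 mGy

By the inverse-square law, rate at 11.3 m:
(1.02/11.3)² = 0.008148, so 15.3 × 0.008148 = 0.1247 mGy/h.
Dose = rate × time = 0.1247 mGy/h × 3.667 h = 0.4573 mGy.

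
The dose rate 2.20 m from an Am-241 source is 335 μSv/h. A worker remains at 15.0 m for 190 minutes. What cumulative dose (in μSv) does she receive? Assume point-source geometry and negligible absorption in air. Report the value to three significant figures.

22.8 μSv

Intensity scales as (d₁/d₂)², so rate at 15.0 m:
335 × (2.20/15.0)² = 335 × 0.02151 = 7.206 μSv/h.
Dose = rate × time = 7.206 μSv/h × 3.167 h = 22.82 μSv.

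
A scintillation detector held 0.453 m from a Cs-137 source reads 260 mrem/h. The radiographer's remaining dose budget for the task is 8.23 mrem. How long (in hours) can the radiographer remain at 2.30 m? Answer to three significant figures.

0.816 h

By the inverse-square law, rate at 2.30 m:
(0.453/2.30)² = 0.03879, so 260 × 0.03879 = 10.09 mrem/h.
Stay time = 8.23 mrem ÷ 10.09 mrem/h = 0.8157 h.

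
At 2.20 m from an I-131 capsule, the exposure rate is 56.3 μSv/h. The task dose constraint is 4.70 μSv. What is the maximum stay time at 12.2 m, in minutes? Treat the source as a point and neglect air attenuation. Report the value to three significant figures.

154 min

Using I₁d₁² = I₂d₂², rate at 12.2 m:
56.3 × (2.20/12.2)² = 56.3 × 0.03252 = 1.831 μSv/h.
Stay time = 4.70 μSv ÷ 1.831 μSv/h = 2.567 h = 154.0 min.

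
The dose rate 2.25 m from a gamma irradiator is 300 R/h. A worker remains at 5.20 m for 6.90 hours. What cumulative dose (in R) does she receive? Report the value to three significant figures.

Using I₁d₁² = I₂d₂², rate at 5.20 m:
300 × (2.25/5.20)² = 300 × 0.1872 = 56.16 R/h.
Dose = rate × time = 56.16 R/h × 6.900 h = 387.5 R.

388 R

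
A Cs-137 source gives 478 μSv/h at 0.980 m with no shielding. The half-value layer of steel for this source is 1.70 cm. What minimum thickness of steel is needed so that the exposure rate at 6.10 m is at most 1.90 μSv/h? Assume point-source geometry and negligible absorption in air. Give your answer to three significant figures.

At 6.10 m, distance alone gives 478 × (0.980/6.10)² = 478 × 0.02581 = 12.34 μSv/h.
Further attenuation needed: 12.34/1.90 = 6.495.
n = log₂(6.495) = 2.699 half-value layers.
Thickness = 2.699 × 1.70 cm = 4.588 cm.

4.59 cm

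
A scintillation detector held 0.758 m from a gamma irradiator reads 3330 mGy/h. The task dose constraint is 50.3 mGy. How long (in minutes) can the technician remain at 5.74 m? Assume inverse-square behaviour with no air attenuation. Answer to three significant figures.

Using I₁d₁² = I₂d₂², rate at 5.74 m:
3330 × (0.758/5.74)² = 3330 × 0.01744 = 58.08 mGy/h.
Stay time = 50.3 mGy ÷ 58.08 mGy/h = 0.8660 h = 51.96 min.

52.0 min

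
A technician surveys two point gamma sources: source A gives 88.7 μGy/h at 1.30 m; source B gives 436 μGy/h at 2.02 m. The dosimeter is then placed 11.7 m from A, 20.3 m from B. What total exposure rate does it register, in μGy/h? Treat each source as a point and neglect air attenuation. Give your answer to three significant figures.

5.41 μGy/h

Each source contributes Iᵢ·(dᵢ/rᵢ)²; contributions add.
A: 88.7 × (1.30/11.7)² = 1.095 μGy/h
B: 436 × (2.02/20.3)² = 4.317 μGy/h
Total = 1.095 + 4.317 = 5.412 μGy/h.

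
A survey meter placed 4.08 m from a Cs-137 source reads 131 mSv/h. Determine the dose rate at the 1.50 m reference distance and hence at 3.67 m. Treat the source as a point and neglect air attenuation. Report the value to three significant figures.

Using I₁d₁² = I₂d₂²,
At 1.50 m: 131 × (4.08/1.50)² = 131 × 7.398 = 969.1 mSv/h
At 3.67 m: 969.1 × (1.50/3.67)² = 969.1 × 0.1671 = 161.9 mSv/h.

969 mSv/h; 162 mSv/h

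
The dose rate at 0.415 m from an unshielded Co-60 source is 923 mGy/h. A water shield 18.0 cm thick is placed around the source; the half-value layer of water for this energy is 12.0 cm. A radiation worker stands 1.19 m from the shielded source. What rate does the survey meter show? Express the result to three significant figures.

39.7 mGy/h

Distance alone: 923 × (0.415/1.19)² = 923 × 0.1216 = 112.2 mGy/h.
Shield: 18.0/12.0 = 1.500 half-value layers → attenuation 2^(−1.500) = 0.3536.
Combined: 112.2 × 0.3536 = 39.67 mGy/h.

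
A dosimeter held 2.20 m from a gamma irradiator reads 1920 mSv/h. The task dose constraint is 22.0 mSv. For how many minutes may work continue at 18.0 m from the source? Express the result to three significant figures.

46.0 min

Since intensity falls as 1/r², rate at 18.0 m:
(2.20/18.0)² = 0.01494, so 1920 × 0.01494 = 28.68 mSv/h.
Stay time = 22.0 mSv ÷ 28.68 mSv/h = 0.7671 h = 46.03 min.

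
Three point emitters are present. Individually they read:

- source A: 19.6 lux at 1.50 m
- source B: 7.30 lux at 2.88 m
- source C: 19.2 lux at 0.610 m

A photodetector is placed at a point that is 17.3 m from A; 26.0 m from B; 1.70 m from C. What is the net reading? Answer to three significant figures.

2.71 lux

By superposition, sum each source's inverse-square contribution:
A: 19.6 × (1.50/17.3)² = 0.1473 lux
B: 7.30 × (2.88/26.0)² = 0.08957 lux
C: 19.2 × (0.610/1.70)² = 2.472 lux
Total = 0.1473 + 0.08957 + 2.472 = 2.709 lux.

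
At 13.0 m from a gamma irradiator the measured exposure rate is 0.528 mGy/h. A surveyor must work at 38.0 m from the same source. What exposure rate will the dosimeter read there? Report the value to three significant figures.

0.0618 mGy/h

By the inverse-square law, scaling from 13.0 m to 38.0 m:
(13.0/38.0)² = 0.1170, so 0.528 × 0.1170 = 0.06178 mGy/h.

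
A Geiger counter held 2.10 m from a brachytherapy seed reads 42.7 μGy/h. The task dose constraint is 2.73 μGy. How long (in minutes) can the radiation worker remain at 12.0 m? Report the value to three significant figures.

Applying the 1/r² law, rate at 12.0 m:
(2.10/12.0)² = 0.03063, so 42.7 × 0.03063 = 1.308 μGy/h.
Stay time = 2.73 μGy ÷ 1.308 μGy/h = 2.087 h = 125.2 min.

125 min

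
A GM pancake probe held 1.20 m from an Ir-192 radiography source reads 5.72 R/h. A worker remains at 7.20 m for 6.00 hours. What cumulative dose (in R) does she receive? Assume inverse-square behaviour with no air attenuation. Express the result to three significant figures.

0.953 R

Applying the 1/r² law, rate at 7.20 m:
(1.20/7.20)² = 0.02778, so 5.72 × 0.02778 = 0.1589 R/h.
Dose = rate × time = 0.1589 R/h × 6.000 h = 0.9534 R.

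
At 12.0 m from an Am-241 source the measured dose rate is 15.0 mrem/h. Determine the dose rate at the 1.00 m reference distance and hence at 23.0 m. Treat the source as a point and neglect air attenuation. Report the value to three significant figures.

Since intensity falls as 1/r²,
At 1.00 m: 15.0 × (12.0/1.00)² = 15.0 × 144.0 = 2160 mrem/h
At 23.0 m: (1.00/23.0)² = 0.001890, so 2160 × 0.001890 = 4.082 mrem/h.

2160 mrem/h; 4.08 mrem/h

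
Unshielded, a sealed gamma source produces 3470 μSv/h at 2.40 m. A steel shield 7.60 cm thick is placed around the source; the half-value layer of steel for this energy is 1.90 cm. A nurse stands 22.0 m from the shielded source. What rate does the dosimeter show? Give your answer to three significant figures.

Distance alone: 3470 × (2.40/22.0)² = 3470 × 0.01190 = 41.29 μSv/h.
Shield: 7.60/1.90 = 4.000 half-value layers → attenuation 2^(−4.000) = 0.06250.
Combined: 41.29 × 0.06250 = 2.581 μSv/h.

2.58 μSv/h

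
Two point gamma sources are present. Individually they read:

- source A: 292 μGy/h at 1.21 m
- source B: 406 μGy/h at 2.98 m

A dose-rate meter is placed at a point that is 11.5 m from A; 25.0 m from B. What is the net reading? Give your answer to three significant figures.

Each source contributes Iᵢ·(dᵢ/rᵢ)²; contributions add.
A: 292 × (1.21/11.5)² = 3.233 μGy/h
B: 406 × (2.98/25.0)² = 5.769 μGy/h
Total = 3.233 + 5.769 = 9.002 μGy/h.

9.00 μGy/h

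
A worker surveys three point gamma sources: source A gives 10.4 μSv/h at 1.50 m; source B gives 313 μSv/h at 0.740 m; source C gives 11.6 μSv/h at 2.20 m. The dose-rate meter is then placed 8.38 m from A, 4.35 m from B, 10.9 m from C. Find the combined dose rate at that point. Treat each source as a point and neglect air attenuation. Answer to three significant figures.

9.86 μSv/h

By superposition, sum each source's inverse-square contribution:
A: 10.4 × (1.50/8.38)² = 0.3332 μSv/h
B: 313 × (0.740/4.35)² = 9.058 μSv/h
C: 11.6 × (2.20/10.9)² = 0.4726 μSv/h
Total = 0.3332 + 9.058 + 0.4726 = 9.864 μSv/h.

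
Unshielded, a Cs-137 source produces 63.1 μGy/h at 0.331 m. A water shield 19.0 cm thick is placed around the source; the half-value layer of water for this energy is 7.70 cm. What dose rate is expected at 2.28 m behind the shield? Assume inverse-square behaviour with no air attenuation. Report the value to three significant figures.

Distance alone: 63.1 × (0.331/2.28)² = 63.1 × 0.02108 = 1.330 μGy/h.
Shield: 19.0/7.70 = 2.468 half-value layers → attenuation 2^(−2.468) = 0.1807.
Combined: 1.330 × 0.1807 = 0.2403 μGy/h.

0.240 μGy/h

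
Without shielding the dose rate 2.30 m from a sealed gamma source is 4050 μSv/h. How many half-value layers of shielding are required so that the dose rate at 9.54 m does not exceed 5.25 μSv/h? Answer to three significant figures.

5.49 half-value layers

At 9.54 m, distance alone gives (2.30/9.54)² = 0.05812, so 4050 × 0.05812 = 235.4 μSv/h.
Further attenuation needed: 235.4/5.25 = 44.84.
n = log₂(44.84) = 5.487 half-value layers.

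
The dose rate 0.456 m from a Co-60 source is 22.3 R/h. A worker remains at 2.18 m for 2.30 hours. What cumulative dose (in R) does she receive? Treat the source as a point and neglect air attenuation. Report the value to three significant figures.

Using I₁d₁² = I₂d₂², rate at 2.18 m:
22.3 × (0.456/2.18)² = 22.3 × 0.04375 = 0.9756 R/h.
Dose = rate × time = 0.9756 R/h × 2.300 h = 2.244 R.

2.24 R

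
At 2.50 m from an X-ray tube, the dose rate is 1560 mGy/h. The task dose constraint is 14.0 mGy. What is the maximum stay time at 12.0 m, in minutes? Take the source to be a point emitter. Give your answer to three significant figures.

12.4 min

Since intensity falls as 1/r², rate at 12.0 m:
1560 × (2.50/12.0)² = 1560 × 0.04340 = 67.70 mGy/h.
Stay time = 14.0 mGy ÷ 67.70 mGy/h = 0.2068 h = 12.41 min.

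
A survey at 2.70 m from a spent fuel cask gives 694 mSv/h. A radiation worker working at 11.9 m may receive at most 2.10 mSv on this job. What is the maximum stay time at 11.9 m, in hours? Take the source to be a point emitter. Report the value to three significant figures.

Intensity scales as (d₁/d₂)², so rate at 11.9 m:
(2.70/11.9)² = 0.05148, so 694 × 0.05148 = 35.73 mSv/h.
Stay time = 2.10 mSv ÷ 35.73 mSv/h = 0.05877 h.

0.0588 h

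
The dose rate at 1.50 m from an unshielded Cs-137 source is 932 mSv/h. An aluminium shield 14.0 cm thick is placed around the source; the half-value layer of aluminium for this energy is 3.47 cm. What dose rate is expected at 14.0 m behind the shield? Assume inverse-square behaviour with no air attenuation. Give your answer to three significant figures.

Distance alone: 932 × (1.50/14.0)² = 932 × 0.01148 = 10.70 mSv/h.
Shield: 14.0/3.47 = 4.035 half-value layers → attenuation 2^(−4.035) = 0.06100.
Combined: 10.70 × 0.06100 = 0.6527 mSv/h.

0.653 mSv/h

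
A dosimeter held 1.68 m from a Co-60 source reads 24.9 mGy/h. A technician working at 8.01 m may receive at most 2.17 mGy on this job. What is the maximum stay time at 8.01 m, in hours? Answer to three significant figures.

1.98 h

Since intensity falls as 1/r², rate at 8.01 m:
(1.68/8.01)² = 0.04399, so 24.9 × 0.04399 = 1.095 mGy/h.
Stay time = 2.17 mGy ÷ 1.095 mGy/h = 1.982 h.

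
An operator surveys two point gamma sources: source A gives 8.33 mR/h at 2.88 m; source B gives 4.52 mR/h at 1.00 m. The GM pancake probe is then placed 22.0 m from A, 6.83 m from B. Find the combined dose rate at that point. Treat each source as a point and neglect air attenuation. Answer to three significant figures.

0.240 mR/h

By superposition, sum each source's inverse-square contribution:
A: 8.33 × (2.88/22.0)² = 0.1428 mR/h
B: 4.52 × (1.00/6.83)² = 0.09689 mR/h
Total = 0.1428 + 0.09689 = 0.2397 mR/h.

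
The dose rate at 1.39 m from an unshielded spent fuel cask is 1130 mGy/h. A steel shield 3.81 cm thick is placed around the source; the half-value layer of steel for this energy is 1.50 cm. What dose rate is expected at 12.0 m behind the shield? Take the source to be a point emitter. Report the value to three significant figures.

Distance alone: (1.39/12.0)² = 0.01342, so 1130 × 0.01342 = 15.16 mGy/h.
Shield: 3.81/1.50 = 2.540 half-value layers → attenuation 2^(−2.540) = 0.1719.
Combined: 15.16 × 0.1719 = 2.606 mGy/h.

2.61 mGy/h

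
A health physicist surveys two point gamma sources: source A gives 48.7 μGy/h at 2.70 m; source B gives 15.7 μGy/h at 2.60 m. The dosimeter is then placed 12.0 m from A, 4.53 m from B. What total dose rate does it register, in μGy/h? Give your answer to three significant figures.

Each source contributes Iᵢ·(dᵢ/rᵢ)²; contributions add.
A: 48.7 × (2.70/12.0)² = 2.465 μGy/h
B: 15.7 × (2.60/4.53)² = 5.172 μGy/h
Total = 2.465 + 5.172 = 7.637 μGy/h.

7.64 μGy/h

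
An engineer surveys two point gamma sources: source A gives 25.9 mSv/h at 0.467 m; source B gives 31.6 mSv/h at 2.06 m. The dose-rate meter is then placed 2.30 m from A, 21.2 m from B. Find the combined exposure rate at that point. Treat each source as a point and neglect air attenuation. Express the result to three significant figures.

1.37 mSv/h

By superposition, sum each source's inverse-square contribution:
A: 25.9 × (0.467/2.30)² = 1.068 mSv/h
B: 31.6 × (2.06/21.2)² = 0.2984 mSv/h
Total = 1.068 + 0.2984 = 1.366 mSv/h.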